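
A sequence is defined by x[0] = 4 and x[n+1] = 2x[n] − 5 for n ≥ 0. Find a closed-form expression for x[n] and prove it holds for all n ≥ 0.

Claim: x[n] = -2^n + 5.

Base case: x[0] = 4, and -2^0 + 5 = -1 + 5 = 4.
Assume x[m] = -2^m + 5 for some m ≥ 0.
Then x[m+1] = 2x[m] − 5 = 2·(-2^m + 5) − 5 = -2^{m+1} + 10 − 5 = -2^{m+1} + 5.
Hence x[n] = -2^n + 5 for every n ≥ 0, by induction.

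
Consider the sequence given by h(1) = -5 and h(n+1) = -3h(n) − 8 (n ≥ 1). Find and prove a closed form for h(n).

Claim: h(n) = (-3)^n − 2.

Base case: h(1) = -5, and (-3)^1 − 2 = -3 − 2 = -5.
Assume h(j) = (-3)^j − 2 for some j ≥ 1.
Then h(j+1) = -3h(j) − 8 = -3·((-3)^j − 2) − 8 = -3·(-3)^j + 6 − 8 = (-3)^{j+1} − 2.
By induction, h(n) = (-3)^n − 2 for all n ≥ 1.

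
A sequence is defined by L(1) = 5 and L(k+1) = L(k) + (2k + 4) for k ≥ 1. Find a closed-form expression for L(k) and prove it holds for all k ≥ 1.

Claim: L(k) = k^2 + 3k + 1.

Base case: L(1) = 5, and 1^2 + 3·1 + 1 = 5.
Assume L(r) = r^2 + 3r + 1.
Then L(r+1) = L(r) + (2r + 4) = (r^2 + 3r + 1) + (2r + 4) = r^2 + 5r + 5,
and (r+1)^2 + 3·(r+1) + 1 = r^2 + 5r + 5.
Hence L(k) = k^2 + 3k + 1 for every k ≥ 1, by induction.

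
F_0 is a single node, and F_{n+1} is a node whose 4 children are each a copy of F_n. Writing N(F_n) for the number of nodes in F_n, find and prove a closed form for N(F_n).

Claim: N(F_n) = (4^{n+1} − 1)/3.

Base case: N(F_0) = 1, and (4^{0+1} − 1)/3 = 1.
Assume N(F_m) = (4^{m+1} − 1)/3.
Then N(F_{m+1}) = 1 + 4N(F_m) = 1 + 4·(4^{m+1} − 1)/3 = 1 + (4^{m+2} − 4)/3 = (3 + 4^{m+2} − 4)/3 = (4^{m+2} − 1)/3.
This completes the inductive step, so N(F_n) = (4^{n+1} − 1)/3 for all n ≥ 0.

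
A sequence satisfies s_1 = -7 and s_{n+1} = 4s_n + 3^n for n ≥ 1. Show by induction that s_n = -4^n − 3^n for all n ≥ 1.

Base case: s_1 = -7, and -4^1 − 3^1 = -4 − 3 = -7.
Assume s_m = -4^m − 3^m for some m ≥ 1.
Then s_{m+1} = 4s_m + 3^m = 4·(-4^m − 3^m) + 3^m = -4^{m+1} − 4·3^m + 3^m = -4^{m+1} − 3·3^m = -4^{m+1} − 3^{m+1}.
By induction, s_n = -4^n − 3^n for all n ≥ 1.

s_n = -4^n − 3^n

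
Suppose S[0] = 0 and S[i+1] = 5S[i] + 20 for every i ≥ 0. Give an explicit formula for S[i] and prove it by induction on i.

Claim: S[i] = 5^{i+1} − 5.

Base case: S[0] = 0, and 5^{0+1} − 5 = 5 − 5 = 0.
Assume S[k] = 5^{k+1} − 5 for some k ≥ 0.
Then S[k+1] = 5S[k] + 20 = 5·(5^{k+1} − 5) + 20 = 5^{k+2} − 25 + 20 = 5^{k+2} − 5.
By induction, S[i] = 5^{i+1} − 5 for all i ≥ 0.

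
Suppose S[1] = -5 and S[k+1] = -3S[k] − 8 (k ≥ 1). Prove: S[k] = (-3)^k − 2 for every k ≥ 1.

Base case: S[1] = -5, and (-3)^1 − 2 = -3 − 2 = -5.
Assume S[j] = (-3)^j − 2 for some j ≥ 1.
Then S[j+1] = -3S[j] − 8 = -3·((-3)^j − 2) − 8 = -3·(-3)^j + 6 − 8 = (-3)^{j+1} − 2.
By induction, S[k] = (-3)^k − 2 for all k ≥ 1.

S[k] = (-3)^k − 2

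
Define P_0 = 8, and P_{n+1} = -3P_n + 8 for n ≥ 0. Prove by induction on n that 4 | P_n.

Base case: P_0 = 8 = 4·2, so 4 | P_0.
Assume 4 | P_m, so P_m = 4t for some integer t.
Then P_{m+1} = -3P_m + 8 = -3·(4t) + 8 = 4(-3t + 2), so 4 | P_{m+1}.
So the property holds for m+1, and by induction 4 | P_n for all n ≥ 0.

4 | P_n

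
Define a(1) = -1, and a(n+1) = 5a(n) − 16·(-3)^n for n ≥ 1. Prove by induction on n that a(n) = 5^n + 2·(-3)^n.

Base case: a(1) = -1, and 5^1 + 2·(-3)^1 = 5 − 6 = -1.
Assume a(m) = 5^m + 2·(-3)^m for some m ≥ 1.
Then a(m+1) = 5a(m) − 16·(-3)^m = 5·(5^m + 2·(-3)^m) − 16·(-3)^m = 5^{m+1} + 10·(-3)^m − 16·(-3)^m = 5^{m+1} − 6·(-3)^m = 5^{m+1} + 2·(-3)^{m+1}.
So the formula holds for m+1, and by induction a(n) = 5^n + 2·(-3)^n for all n ≥ 1.

a(n) = 5^n + 2·(-3)^n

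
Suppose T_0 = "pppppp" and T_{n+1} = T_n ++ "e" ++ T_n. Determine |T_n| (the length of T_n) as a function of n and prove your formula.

Claim: |T_n| = 7·2^n − 1.

Base case: |T_0| = 6, and 7·2^0 − 1 = 6.
Assume |T_j| = 7·2^j − 1.
Then |T_{j+1}| = |T_j| + 1 + |T_j| = 2|T_j| + 1 = 2(7·2^j − 1) + 1 = 7·2^{j+1} − 2 + 1 = 7·2^{j+1} − 1.
By induction, |T_n| = 7·2^n − 1 for all n ≥ 0.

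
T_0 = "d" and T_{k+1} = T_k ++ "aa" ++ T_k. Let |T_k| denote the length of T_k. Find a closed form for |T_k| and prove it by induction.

Claim: |T_k| = 3·2^k − 2.

Base case: |T_0| = 1, and 3·2^0 − 2 = 1.
Assume |T_m| = 3·2^m − 2.
Then |T_{m+1}| = |T_m| + 2 + |T_m| = 2|T_m| + 2 = 2(3·2^m − 2) + 2 = 3·2^{m+1} − 4 + 2 = 3·2^{m+1} − 2.
So the formula holds for m+1, and by induction |T_k| = 3·2^k − 2 for all k ≥ 0.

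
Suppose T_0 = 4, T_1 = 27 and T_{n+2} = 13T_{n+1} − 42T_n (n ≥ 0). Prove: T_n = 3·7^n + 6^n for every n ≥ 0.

Base cases: T_0 = 4 and 3·7^0 + 6^0 = 4; T_1 = 27 and 3·7^1 + 6^1 = 27.
Assume T_i = 3·7^i + 6^i for all 0 ≤ i ≤ j, where j ≥ 1.
Then T_{j+1} = 13T_j − 42T_{j−1} = 13·(3·7^j + 6^j) − 42·(3·7^{j−1} + 6^{j−1}) = 3·(13·7 − 42)7^{j−1} + (13·6 − 42)6^{j−1} = 147·7^{j−1} + 36·6^{j−1} = 3·7^{j+1} + 6^{j+1}.
Hence T_n = 3·7^n + 6^n for every n ≥ 0, by strong induction.

T_n = 3·7^n + 6^n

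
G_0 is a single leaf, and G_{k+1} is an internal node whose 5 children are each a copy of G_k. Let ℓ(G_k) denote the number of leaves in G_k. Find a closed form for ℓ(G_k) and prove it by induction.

Claim: ℓ(G_k) = 5^k.

Base case: ℓ(G_0) = 1, and 5^0 = 1.
Assume ℓ(G_m) = 5^m.
Then ℓ(G_{m+1}) = 5·ℓ(G_m) = 5·5^m = 5^{m+1}.
So the formula holds for m+1, and by induction ℓ(G_k) = 5^k for all k ≥ 0.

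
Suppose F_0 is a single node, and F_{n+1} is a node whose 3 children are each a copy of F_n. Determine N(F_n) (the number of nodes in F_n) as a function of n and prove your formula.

Claim: N(F_n) = (3^{n+1} − 1)/2.

Base case: N(F_0) = 1, and (3^{0+1} − 1)/2 = 1.
Assume N(F_r) = (3^{r+1} − 1)/2.
Then N(F_{r+1}) = 1 + 3N(F_r) = 1 + 3·(3^{r+1} − 1)/2 = 1 + (3^{r+2} − 3)/2 = (2 + 3^{r+2} − 3)/2 = (3^{r+2} − 1)/2.
Hence N(F_n) = (3^{n+1} − 1)/2 for every n ≥ 0, by induction.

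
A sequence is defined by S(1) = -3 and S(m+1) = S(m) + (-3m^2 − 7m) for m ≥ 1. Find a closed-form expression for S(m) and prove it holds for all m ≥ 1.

Claim: S(m) = -m^3 − 2m^2 + 3m − 3.

Base case: S(1) = -3, and -1^3 − 2·1^2 + 3·1 − 3 = -3.
Assume S(r) = -r^3 − 2r^2 + 3r − 3.
Then S(r+1) = S(r) + (-3r^2 − 7r) = (-r^3 − 2r^2 + 3r − 3) + (-3r^2 − 7r) = -r^3 − 5r^2 − 4r − 3,
and -(r+1)^3 − 2·(r+1)^2 + 3·(r+1) − 3 = -r^3 − 5r^2 − 4r − 3.
Hence S(m) = -m^3 − 2m^2 + 3m − 3 for every m ≥ 1, by induction.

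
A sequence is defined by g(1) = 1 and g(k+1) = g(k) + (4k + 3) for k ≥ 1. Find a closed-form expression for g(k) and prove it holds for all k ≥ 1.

Claim: g(k) = 2k^2 + k − 2.

Base case: g(1) = 1, and 2·1^2 + 1 − 2 = 1.
Assume g(r) = 2r^2 + r − 2.
Then g(r+1) = g(r) + (4r + 3) = (2r^2 + r − 2) + (4r + 3) = 2r^2 + 5r + 1,
and 2·(r+1)^2 + (r+1) − 2 = 2r^2 + 5r + 1.
This completes the inductive step, so g(k) = 2k^2 + k − 2 for all k ≥ 1.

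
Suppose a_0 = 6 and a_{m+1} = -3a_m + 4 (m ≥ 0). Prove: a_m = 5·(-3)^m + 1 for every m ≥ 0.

Base case: a_0 = 6, and 5·(-3)^0 + 1 = 5 + 1 = 6.
Assume a_k = 5·(-3)^k + 1 for some k ≥ 0.
Then a_{k+1} = -3a_k + 4 = -3·(5·(-3)^k + 1) + 4 = -15·(-3)^k − 3 + 4 = 5·(-3)^{k+1} + 1.
By induction, a_m = 5·(-3)^m + 1 for all m ≥ 0.

a_m = 5·(-3)^m + 1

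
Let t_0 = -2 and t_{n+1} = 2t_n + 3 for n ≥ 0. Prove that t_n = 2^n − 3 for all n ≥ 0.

Base case: t_0 = -2, and 2^0 − 3 = 1 − 3 = -2.
Assume t_m = 2^m − 3 for some m ≥ 0.
Then t_{m+1} = 2t_m + 3 = 2·(2^m − 3) + 3 = 2^{m+1} − 6 + 3 = 2^{m+1} − 3.
Hence t_n = 2^n − 3 for every n ≥ 0, by induction.

t_n = 2^n − 3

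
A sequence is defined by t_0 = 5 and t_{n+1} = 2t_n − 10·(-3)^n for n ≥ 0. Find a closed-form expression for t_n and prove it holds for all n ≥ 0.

Claim: t_n = 3·2^n + 2·(-3)^n.

Base case: t_0 = 5, and 3·2^0 + 2·(-3)^0 = 3 + 2 = 5.
Assume t_j = 3·2^j + 2·(-3)^j for some j ≥ 0.
Then t_{j+1} = 2t_j − 10·(-3)^j = 2·(3·2^j + 2·(-3)^j) − 10·(-3)^j = 3·2^{j+1} + 4·(-3)^j − 10·(-3)^j = 3·2^{j+1} − 6·(-3)^j = 3·2^{j+1} + 2·(-3)^{j+1}.
By induction, t_n = 3·2^n + 2·(-3)^n for all n ≥ 0.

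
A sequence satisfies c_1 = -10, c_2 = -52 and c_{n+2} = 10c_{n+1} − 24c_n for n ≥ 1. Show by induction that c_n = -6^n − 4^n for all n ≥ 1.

Base cases: c_1 = -10 and -6^1 − 4^1 = -10; c_2 = -52 and -6^2 − 4^2 = -52.
Assume c_i = -6^i − 4^i for all 1 ≤ i ≤ j, where j ≥ 2.
Then c_{j+1} = 10c_j − 24c_{j−1} = 10·(-6^j − 4^j) − 24·(-6^{j−1} − 4^{j−1}) = -(10·6 − 24)6^{j−1} − (10·4 − 24)4^{j−1} = -36·6^{j−1} − 16·4^{j−1} = -6^{j+1} − 4^{j+1}.
So the formula holds for j+1, and by strong induction c_n = -6^n − 4^n for all n ≥ 1.

c_n = -6^n − 4^n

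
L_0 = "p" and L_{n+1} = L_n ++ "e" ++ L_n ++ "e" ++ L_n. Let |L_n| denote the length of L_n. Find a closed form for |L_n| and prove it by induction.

Claim: |L_n| = 2·3^n − 1.

Base case: |L_0| = 1, and 2·3^0 − 1 = 1.
Assume |L_m| = 2·3^m − 1.
Then |L_{m+1}| = 3|L_m| + 2 = 3(2·3^m − 1) + 2 = 2·3^{m+1} − 3 + 2 = 2·3^{m+1} − 1.
This completes the inductive step, so |L_n| = 2·3^n − 1 for all n ≥ 0.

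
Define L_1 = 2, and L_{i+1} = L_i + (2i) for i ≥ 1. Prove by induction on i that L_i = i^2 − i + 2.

Base case: L_1 = 2, and 1^2 − 1 + 2 = 2.
Assume L_m = m^2 − m + 2.
Then L_{m+1} = L_m + (2m) = (m^2 − m + 2) + (2m) = m^2 + m + 2,
and (m+1)^2 − (m+1) + 2 = m^2 + m + 2.
Hence L_i = i^2 − i + 2 for every i ≥ 1, by induction.

L_i = i^2 − i + 2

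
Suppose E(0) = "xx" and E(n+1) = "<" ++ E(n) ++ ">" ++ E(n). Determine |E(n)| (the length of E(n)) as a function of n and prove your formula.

Claim: |E(n)| = 2^{n+2} − 2.

Base case: |E(0)| = 2, and 2^{0+2} − 2 = 2.
Assume |E(r)| = 2^{r+2} − 2.
Then |E(r+1)| = 1 + |E(r)| + 1 + |E(r)| = 2|E(r)| + 2 = 2(2^{r+2} − 2) + 2 = 2^{r+3} − 4 + 2 = 2^{r+3} − 2.
So the formula holds for r+1, and by induction |E(n)| = 2^{n+2} − 2 for all n ≥ 0.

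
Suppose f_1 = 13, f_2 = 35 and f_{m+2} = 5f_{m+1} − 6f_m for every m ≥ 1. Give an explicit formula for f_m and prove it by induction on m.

Claim: f_m = 3·3^m + 2·2^m.

Base cases: f_1 = 13 and 3·3^1 + 2·2^1 = 13; f_2 = 35 and 3·3^2 + 2·2^2 = 35.
Assume f_j = 3·3^j + 2·2^j for all 1 ≤ j ≤ k, where k ≥ 2.
Then f_{k+1} = 5f_k − 6f_{k−1} = 5·(3·3^k + 2·2^k) − 6·(3·3^{k−1} + 2·2^{k−1}) = 3·(5·3 − 6)3^{k−1} + 2·(5·2 − 6)2^{k−1} = 27·3^{k−1} + 8·2^{k−1} = 3·3^{k+1} + 2·2^{k+1}.
By strong induction, f_m = 3·3^m + 2·2^m for all m ≥ 1.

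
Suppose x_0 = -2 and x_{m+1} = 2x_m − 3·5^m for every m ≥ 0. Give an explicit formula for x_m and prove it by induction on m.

Claim: x_m = -2^m − 5^m.

Base case: x_0 = -2, and -2^0 − 5^0 = -1 − 1 = -2.
Assume x_j = -2^j − 5^j for some j ≥ 0.
Then x_{j+1} = 2x_j − 3·5^j = 2·(-2^j − 5^j) − 3·5^j = -2^{j+1} − 2·5^j − 3·5^j = -2^{j+1} − 5·5^j = -2^{j+1} − 5^{j+1}.
So the formula holds for j+1, and by induction x_m = -2^m − 5^m for all m ≥ 0.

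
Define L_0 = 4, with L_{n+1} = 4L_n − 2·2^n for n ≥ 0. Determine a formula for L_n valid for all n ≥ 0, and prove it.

Claim: L_n = 3·4^n + 2^n.

Base case: L_0 = 4, and 3·4^0 + 2^0 = 3 + 1 = 4.
Assume L_k = 3·4^k + 2^k for some k ≥ 0.
Then L_{k+1} = 4L_k − 2·2^k = 4·(3·4^k + 2^k) − 2·2^k = 3·4^{k+1} + 4·2^k − 2·2^k = 3·4^{k+1} + 2·2^k = 3·4^{k+1} + 2^{k+1}.
This completes the inductive step, so L_n = 3·4^n + 2^n for all n ≥ 0.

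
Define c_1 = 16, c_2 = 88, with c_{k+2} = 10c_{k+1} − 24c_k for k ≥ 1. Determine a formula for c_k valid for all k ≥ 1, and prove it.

Claim: c_k = 2·6^k + 4^k.

Base cases: c_1 = 16 and 2·6^1 + 4^1 = 16; c_2 = 88 and 2·6^2 + 4^2 = 88.
Assume c_j = 2·6^j + 4^j for all 1 ≤ j ≤ m, where m ≥ 2.
Then c_{m+1} = 10c_m − 24c_{m−1} = 10·(2·6^m + 4^m) − 24·(2·6^{m−1} + 4^{m−1}) = 2·(10·6 − 24)6^{m−1} + (10·4 − 24)4^{m−1} = 72·6^{m−1} + 16·4^{m−1} = 2·6^{m+1} + 4^{m+1}.
By strong induction, c_k = 2·6^k + 4^k for all k ≥ 1.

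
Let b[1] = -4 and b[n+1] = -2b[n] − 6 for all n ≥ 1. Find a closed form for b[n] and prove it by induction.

Claim: b[n] = (-2)^n − 2.

Base case: b[1] = -4, and (-2)^1 − 2 = -2 − 2 = -4.
Assume b[k] = (-2)^k − 2 for some k ≥ 1.
Then b[k+1] = -2b[k] − 6 = -2·((-2)^k − 2) − 6 = -2·(-2)^k + 4 − 6 = (-2)^{k+1} − 2.
Hence b[n] = (-2)^n − 2 for every n ≥ 1, by induction.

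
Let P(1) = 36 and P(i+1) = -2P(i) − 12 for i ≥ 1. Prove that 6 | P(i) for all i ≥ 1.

Base case: P(1) = 36 = 6·6, so 6 | P(1).
Assume 6 | P(m), so P(m) = 6t for some integer t.
Then P(m+1) = -2P(m) − 12 = -2·(6t) − 12 = 6(-2t − 2), so 6 | P(m+1).
Hence 6 | P(i) for every i ≥ 1, by induction.

6 | P(i)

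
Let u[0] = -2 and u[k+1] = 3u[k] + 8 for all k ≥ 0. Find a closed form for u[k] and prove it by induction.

Claim: u[k] = 2·3^k − 4.

Base case: u[0] = -2, and 2·3^0 − 4 = 2 − 4 = -2.
Assume u[j] = 2·3^j − 4 for some j ≥ 0.
Then u[j+1] = 3u[j] + 8 = 3·(2·3^j − 4) + 8 = 6·3^j − 12 + 8 = 2·3^{j+1} − 4.
This completes the inductive step, so u[k] = 2·3^k − 4 for all k ≥ 0.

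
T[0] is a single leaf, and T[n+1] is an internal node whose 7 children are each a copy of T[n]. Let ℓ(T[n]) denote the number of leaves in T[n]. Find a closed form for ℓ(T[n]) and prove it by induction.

Claim: ℓ(T[n]) = 7^n.

Base case: ℓ(T[0]) = 1, and 7^0 = 1.
Assume ℓ(T[m]) = 7^m.
Then ℓ(T[m+1]) = 7·ℓ(T[m]) = 7·7^m = 7^{m+1}.
So the formula holds for m+1, and by induction ℓ(T[n]) = 7^n for all n ≥ 0.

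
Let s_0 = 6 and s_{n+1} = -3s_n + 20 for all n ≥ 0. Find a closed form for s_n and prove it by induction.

Claim: s_n = (-3)^n + 5.

Base case: s_0 = 6, and (-3)^0 + 5 = 1 + 5 = 6.
Assume s_m = (-3)^m + 5 for some m ≥ 0.
Then s_{m+1} = -3s_m + 20 = -3·((-3)^m + 5) + 20 = -3·(-3)^m − 15 + 20 = (-3)^{m+1} + 5.
So the formula holds for m+1, and by induction s_n = (-3)^n + 5 for all n ≥ 0.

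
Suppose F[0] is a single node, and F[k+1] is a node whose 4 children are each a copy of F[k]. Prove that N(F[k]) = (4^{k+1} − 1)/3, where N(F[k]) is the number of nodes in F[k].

Base case: N(F[0]) = 1, and (4^{0+1} − 1)/3 = 1.
Assume N(F[j]) = (4^{j+1} − 1)/3.
Then N(F[j+1]) = 1 + 4N(F[j]) = 1 + 4·(4^{j+1} − 1)/3 = 1 + (4^{j+2} − 4)/3 = (3 + 4^{j+2} − 4)/3 = (4^{j+2} − 1)/3.
By induction, N(F[k]) = (4^{k+1} − 1)/3 for all k ≥ 0.

N(F[k]) = (4^{k+1} − 1)/3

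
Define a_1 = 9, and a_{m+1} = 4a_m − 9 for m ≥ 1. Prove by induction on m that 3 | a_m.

Base case: a_1 = 9 = 3·3, so 3 | a_1.
Assume 3 | a_r, so a_r = 3t for some integer t.
Then a_{r+1} = 4a_r − 9 = 4·(3t) − 9 = 3(4t − 3), so 3 | a_{r+1}.
So the property holds for r+1, and by induction 3 | a_m for all m ≥ 1.

3 | a_m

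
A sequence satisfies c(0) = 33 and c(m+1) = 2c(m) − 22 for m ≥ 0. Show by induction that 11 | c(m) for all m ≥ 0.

Base case: c(0) = 33 = 11·3, so 11 | c(0).
Assume 11 | c(r), so c(r) = 11t for some integer t.
Then c(r+1) = 2c(r) − 22 = 2·(11t) − 22 = 11(2t − 2), so 11 | c(r+1).
By induction, 11 | c(m) for all m ≥ 0.

11 | c(m)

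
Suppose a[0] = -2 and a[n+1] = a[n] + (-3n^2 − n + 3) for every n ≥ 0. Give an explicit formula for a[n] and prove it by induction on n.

Claim: a[n] = -n^3 + n^2 + 3n − 2.

Base case: a[0] = -2, and -0^3 + 0^2 + 3·0 − 2 = -2.
Assume a[m] = -m^3 + m^2 + 3m − 2.
Then a[m+1] = a[m] + (-3m^2 − m + 3) = (-m^3 + m^2 + 3m − 2) + (-3m^2 − m + 3) = -m^3 − 2m^2 + 2m + 1,
and -(m+1)^3 + (m+1)^2 + 3·(m+1) − 2 = -m^3 − 2m^2 + 2m + 1.
This completes the inductive step, so a[n] = -n^3 + n^2 + 3n − 2 for all n ≥ 0.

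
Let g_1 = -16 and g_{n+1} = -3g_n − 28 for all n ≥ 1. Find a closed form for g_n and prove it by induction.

Claim: g_n = 3·(-3)^n − 7.

Base case: g_1 = -16, and 3·(-3)^1 − 7 = -9 − 7 = -16.
Assume g_k = 3·(-3)^k − 7 for some k ≥ 1.
Then g_{k+1} = -3g_k − 28 = -3·(3·(-3)^k − 7) − 28 = -9·(-3)^k + 21 − 28 = 3·(-3)^{k+1} − 7.
So the formula holds for k+1, and by induction g_n = 3·(-3)^n − 7 for all n ≥ 1.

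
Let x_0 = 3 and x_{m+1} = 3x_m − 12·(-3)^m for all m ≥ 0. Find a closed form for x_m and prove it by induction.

Claim: x_m = 3^m + 2·(-3)^m.

Base case: x_0 = 3, and 3^0 + 2·(-3)^0 = 1 + 2 = 3.
Assume x_j = 3^j + 2·(-3)^j for some j ≥ 0.
Then x_{j+1} = 3x_j − 12·(-3)^j = 3·(3^j + 2·(-3)^j) − 12·(-3)^j = 3^{j+1} + 6·(-3)^j − 12·(-3)^j = 3^{j+1} − 6·(-3)^j = 3^{j+1} + 2·(-3)^{j+1}.
By induction, x_m = 3^m + 2·(-3)^m for all m ≥ 0.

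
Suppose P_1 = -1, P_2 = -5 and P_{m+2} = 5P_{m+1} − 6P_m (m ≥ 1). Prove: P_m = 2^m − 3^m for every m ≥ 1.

Base cases: P_1 = -1 and 2^1 − 3^1 = -1; P_2 = -5 and 2^2 − 3^2 = -5.
Assume P_i = 2^i − 3^i for all 1 ≤ i ≤ j, where j ≥ 2.
Then P_{j+1} = 5P_j − 6P_{j−1} = 5·(2^j − 3^j) − 6·(2^{j−1} − 3^{j−1}) = (5·2 − 6)2^{j−1} − (5·3 − 6)3^{j−1} = 4·2^{j−1} − 9·3^{j−1} = 2^{j+1} − 3^{j+1}.
So the formula holds for j+1, and by strong induction P_m = 2^m − 3^m for all m ≥ 1.

P_m = 2^m − 3^m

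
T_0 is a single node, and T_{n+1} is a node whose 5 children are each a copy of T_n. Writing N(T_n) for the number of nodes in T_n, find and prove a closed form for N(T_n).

Claim: N(T_n) = (5^{n+1} − 1)/4.

Base case: N(T_0) = 1, and (5^{0+1} − 1)/4 = 1.
Assume N(T_r) = (5^{r+1} − 1)/4.
Then N(T_{r+1}) = 1 + 5N(T_r) = 1 + 5·(5^{r+1} − 1)/4 = 1 + (5^{r+2} − 5)/4 = (4 + 5^{r+2} − 5)/4 = (5^{r+2} − 1)/4.
Hence N(T_n) = (5^{n+1} − 1)/4 for every n ≥ 0, by induction.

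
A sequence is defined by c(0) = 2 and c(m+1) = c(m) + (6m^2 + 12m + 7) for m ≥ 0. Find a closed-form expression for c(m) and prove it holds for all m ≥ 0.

Claim: c(m) = 2m^3 + 3m^2 + 2m + 2.

Base case: c(0) = 2, and 2·0^3 + 3·0^2 + 2·0 + 2 = 2.
Assume c(j) = 2j^3 + 3j^2 + 2j + 2.
Then c(j+1) = c(j) + (6j^2 + 12j + 7) = (2j^3 + 3j^2 + 2j + 2) + (6j^2 + 12j + 7) = 2j^3 + 9j^2 + 14j + 9,
and 2·(j+1)^3 + 3·(j+1)^2 + 2·(j+1) + 2 = 2j^3 + 9j^2 + 14j + 9.
Hence c(m) = 2m^3 + 3m^2 + 2m + 2 for every m ≥ 0, by induction.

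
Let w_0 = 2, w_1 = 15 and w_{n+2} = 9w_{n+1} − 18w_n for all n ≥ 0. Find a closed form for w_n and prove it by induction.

Claim: w_n = 3·6^n − 3^n.

Base cases: w_0 = 2 and 3·6^0 − 3^0 = 2; w_1 = 15 and 3·6^1 − 3^1 = 15.
Assume w_i = 3·6^i − 3^i for all 0 ≤ i ≤ j, where j ≥ 1.
Then w_{j+1} = 9w_j − 18w_{j−1} = 9·(3·6^j − 3^j) − 18·(3·6^{j−1} − 3^{j−1}) = 3·(9·6 − 18)6^{j−1} − (9·3 − 18)3^{j−1} = 108·6^{j−1} − 9·3^{j−1} = 3·6^{j+1} − 3^{j+1}.
Hence w_n = 3·6^n − 3^n for every n ≥ 0, by strong induction.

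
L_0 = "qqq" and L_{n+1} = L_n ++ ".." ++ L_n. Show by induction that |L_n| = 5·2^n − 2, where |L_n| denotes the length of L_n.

Base case: |L_0| = 3, and 5·2^0 − 2 = 3.
Assume |L_r| = 5·2^r − 2.
Then |L_{r+1}| = |L_r| + 2 + |L_r| = 2|L_r| + 2 = 2(5·2^r − 2) + 2 = 5·2^{r+1} − 4 + 2 = 5·2^{r+1} − 2.
Hence |L_n| = 5·2^n − 2 for every n ≥ 0, by induction.

|L_n| = 5·2^n − 2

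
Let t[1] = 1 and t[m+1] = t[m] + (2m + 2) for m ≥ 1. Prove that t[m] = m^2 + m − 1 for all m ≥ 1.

Base case: t[1] = 1, and 1^2 + 1 − 1 = 1.
Assume t[r] = r^2 + r − 1.
Then t[r+1] = t[r] + (2r + 2) = (r^2 + r − 1) + (2r + 2) = r^2 + 3r + 1,
and (r+1)^2 + (r+1) − 1 = r^2 + 3r + 1.
Hence t[m] = m^2 + m − 1 for every m ≥ 1, by induction.

t[m] = m^2 + m − 1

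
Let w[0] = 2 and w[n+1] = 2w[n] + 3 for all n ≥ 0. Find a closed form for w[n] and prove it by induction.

Claim: w[n] = 5·2^n − 3.

Base case: w[0] = 2, and 5·2^0 − 3 = 5 − 3 = 2.
Assume w[k] = 5·2^k − 3 for some k ≥ 0.
Then w[k+1] = 2w[k] + 3 = 2·(5·2^k − 3) + 3 = 10·2^k − 6 + 3 = 5·2^{k+1} − 3.
By induction, w[n] = 5·2^n − 3 for all n ≥ 0.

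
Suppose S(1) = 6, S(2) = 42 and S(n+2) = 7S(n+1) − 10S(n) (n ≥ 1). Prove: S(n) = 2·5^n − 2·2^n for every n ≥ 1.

Base cases: S(1) = 6 and 2·5^1 − 2·2^1 = 6; S(2) = 42 and 2·5^2 − 2·2^2 = 42.
Assume S(j) = 2·5^j − 2·2^j for all 1 ≤ j ≤ m, where m ≥ 2.
Then S(m+1) = 7S(m) − 10S(m−1) = 7·(2·5^m − 2·2^m) − 10·(2·5^{m−1} − 2·2^{m−1}) = 2·(7·5 − 10)5^{m−1} − 2·(7·2 − 10)2^{m−1} = 50·5^{m−1} − 8·2^{m−1} = 2·5^{m+1} − 2·2^{m+1}.
Hence S(n) = 2·5^n − 2·2^n for every n ≥ 1, by strong induction.

S(n) = 2·5^n − 2·2^n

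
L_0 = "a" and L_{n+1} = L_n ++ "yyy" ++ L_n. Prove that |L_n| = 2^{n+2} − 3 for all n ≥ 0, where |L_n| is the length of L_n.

Base case: |L_0| = 1, and 2^{0+2} − 3 = 1.
Assume |L_k| = 2^{k+2} − 3.
Then |L_{k+1}| = |L_k| + 3 + |L_k| = 2|L_k| + 3 = 2(2^{k+2} − 3) + 3 = 2^{k+3} − 6 + 3 = 2^{k+3} − 3.
So the formula holds for k+1, and by induction |L_n| = 2^{n+2} − 3 for all n ≥ 0.

|L_n| = 2^{n+2} − 3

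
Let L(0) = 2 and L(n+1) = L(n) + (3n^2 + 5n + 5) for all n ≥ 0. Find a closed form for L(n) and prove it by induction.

Claim: L(n) = n^3 + n^2 + 3n + 2.

Base case: L(0) = 2, and 0^3 + 0^2 + 3·0 + 2 = 2.
Assume L(k) = k^3 + k^2 + 3k + 2.
Then L(k+1) = L(k) + (3k^2 + 5k + 5) = (k^3 + k^2 + 3k + 2) + (3k^2 + 5k + 5) = k^3 + 4k^2 + 8k + 7,
and (k+1)^3 + (k+1)^2 + 3·(k+1) + 2 = k^3 + 4k^2 + 8k + 7.
By induction, L(n) = n^3 + n^2 + 3n + 2 for all n ≥ 0.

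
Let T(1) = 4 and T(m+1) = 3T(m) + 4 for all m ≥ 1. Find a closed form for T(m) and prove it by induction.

Claim: T(m) = 2·3^m − 2.

Base case: T(1) = 4, and 2·3^1 − 2 = 6 − 2 = 4.
Assume T(j) = 2·3^j − 2 for some j ≥ 1.
Then T(j+1) = 3T(j) + 4 = 3·(2·3^j − 2) + 4 = 6·3^j − 6 + 4 = 2·3^{j+1} − 2.
Hence T(m) = 2·3^m − 2 for every m ≥ 1, by induction.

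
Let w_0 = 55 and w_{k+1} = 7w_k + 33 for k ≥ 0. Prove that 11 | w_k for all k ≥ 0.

Base case: w_0 = 55 = 11·5, so 11 | w_0.
Assume 11 | w_j, so w_j = 11t for some integer t.
Then w_{j+1} = 7w_j + 33 = 7·(11t) + 33 = 11(7t + 3), so 11 | w_{j+1}.
Hence 11 | w_k for every k ≥ 0, by induction.

11 | w_k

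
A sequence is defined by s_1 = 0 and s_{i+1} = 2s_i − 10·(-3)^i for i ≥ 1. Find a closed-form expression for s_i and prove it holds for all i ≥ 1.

Claim: s_i = 3·2^i + 2·(-3)^i.

Base case: s_1 = 0, and 3·2^1 + 2·(-3)^1 = 6 − 6 = 0.
Assume s_r = 3·2^r + 2·(-3)^r for some r ≥ 1.
Then s_{r+1} = 2s_r − 10·(-3)^r = 2·(3·2^r + 2·(-3)^r) − 10·(-3)^r = 3·2^{r+1} + 4·(-3)^r − 10·(-3)^r = 3·2^{r+1} − 6·(-3)^r = 3·2^{r+1} + 2·(-3)^{r+1}.
This completes the inductive step, so s_i = 3·2^i + 2·(-3)^i for all i ≥ 1.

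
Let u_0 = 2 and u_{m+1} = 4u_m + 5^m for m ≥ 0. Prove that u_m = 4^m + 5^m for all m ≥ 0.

Base case: u_0 = 2, and 4^0 + 5^0 = 1 + 1 = 2.
Assume u_k = 4^k + 5^k for some k ≥ 0.
Then u_{k+1} = 4u_k + 5^k = 4·(4^k + 5^k) + 5^k = 4^{k+1} + 4·5^k + 5^k = 4^{k+1} + 5·5^k = 4^{k+1} + 5^{k+1}.
By induction, u_m = 4^m + 5^m for all m ≥ 0.

u_m = 4^m + 5^m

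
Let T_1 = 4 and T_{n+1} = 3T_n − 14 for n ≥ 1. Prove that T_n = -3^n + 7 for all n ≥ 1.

Base case: T_1 = 4, and -3^1 + 7 = -3 + 7 = 4.
Assume T_k = -3^k + 7 for some k ≥ 1.
Then T_{k+1} = 3T_k − 14 = 3·(-3^k + 7) − 14 = -3^{k+1} + 21 − 14 = -3^{k+1} + 7.
This completes the inductive step, so T_n = -3^n + 7 for all n ≥ 1.

T_n = -3^n + 7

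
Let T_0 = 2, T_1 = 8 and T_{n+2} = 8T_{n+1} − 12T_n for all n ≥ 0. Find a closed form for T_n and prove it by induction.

Claim: T_n = 2^n + 6^n.

Base cases: T_0 = 2 and 2^0 + 6^0 = 2; T_1 = 8 and 2^1 + 6^1 = 8.
Assume T_i = 2^i + 6^i for all 0 ≤ i ≤ j, where j ≥ 1.
Then T_{j+1} = 8T_j − 12T_{j−1} = 8·(2^j + 6^j) − 12·(2^{j−1} + 6^{j−1}) = (8·2 − 12)2^{j−1} + (8·6 − 12)6^{j−1} = 4·2^{j−1} + 36·6^{j−1} = 2^{j+1} + 6^{j+1}.
Hence T_n = 2^n + 6^n for every n ≥ 0, by strong induction.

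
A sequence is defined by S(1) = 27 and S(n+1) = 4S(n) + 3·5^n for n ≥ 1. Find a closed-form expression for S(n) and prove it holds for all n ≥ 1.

Claim: S(n) = 3·4^n + 3·5^n.

Base case: S(1) = 27, and 3·4^1 + 3·5^1 = 12 + 15 = 27.
Assume S(k) = 3·4^k + 3·5^k for some k ≥ 1.
Then S(k+1) = 4S(k) + 3·5^k = 4·(3·4^k + 3·5^k) + 3·5^k = 3·4^{k+1} + 12·5^k + 3·5^k = 3·4^{k+1} + 15·5^k = 3·4^{k+1} + 3·5^{k+1}.
This completes the inductive step, so S(n) = 3·4^n + 3·5^n for all n ≥ 1.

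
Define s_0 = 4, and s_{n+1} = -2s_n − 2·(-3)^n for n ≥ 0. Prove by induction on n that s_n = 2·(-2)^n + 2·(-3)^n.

Base case: s_0 = 4, and 2·(-2)^0 + 2·(-3)^0 = 2 + 2 = 4.
Assume s_k = 2·(-2)^k + 2·(-3)^k for some k ≥ 0.
Then s_{k+1} = -2s_k − 2·(-3)^k = -2·(2·(-2)^k + 2·(-3)^k) − 2·(-3)^k = 2·(-2)^{k+1} − 4·(-3)^k − 2·(-3)^k = 2·(-2)^{k+1} − 6·(-3)^k = 2·(-2)^{k+1} + 2·(-3)^{k+1}.
Hence s_n = 2·(-2)^n + 2·(-3)^n for every n ≥ 0, by induction.

s_n = 2·(-2)^n + 2·(-3)^n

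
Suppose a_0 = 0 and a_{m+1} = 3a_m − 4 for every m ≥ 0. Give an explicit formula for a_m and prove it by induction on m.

Claim: a_m = -2·3^m + 2.

Base case: a_0 = 0, and -2·3^0 + 2 = -2 + 2 = 0.
Assume a_j = -2·3^j + 2 for some j ≥ 0.
Then a_{j+1} = 3a_j − 4 = 3·(-2·3^j + 2) − 4 = -6·3^j + 6 − 4 = -2·3^{j+1} + 2.
This completes the inductive step, so a_m = -2·3^m + 2 for all m ≥ 0.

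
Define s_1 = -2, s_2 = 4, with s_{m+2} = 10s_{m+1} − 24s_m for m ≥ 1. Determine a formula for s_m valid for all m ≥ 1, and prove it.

Claim: s_m = 6^m − 2·4^m.

Base cases: s_1 = -2 and 6^1 − 2·4^1 = -2; s_2 = 4 and 6^2 − 2·4^2 = 4.
Assume s_i = 6^i − 2·4^i for all 1 ≤ i ≤ j, where j ≥ 2.
Then s_{j+1} = 10s_j − 24s_{j−1} = 10·(6^j − 2·4^j) − 24·(6^{j−1} − 2·4^{j−1}) = (10·6 − 24)6^{j−1} − 2·(10·4 − 24)4^{j−1} = 36·6^{j−1} − 32·4^{j−1} = 6^{j+1} − 2·4^{j+1}.
So the formula holds for j+1, and by strong induction s_m = 6^m − 2·4^m for all m ≥ 1.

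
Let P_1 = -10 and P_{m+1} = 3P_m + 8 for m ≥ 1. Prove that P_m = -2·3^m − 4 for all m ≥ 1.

Base case: P_1 = -10, and -2·3^1 − 4 = -6 − 4 = -10.
Assume P_k = -2·3^k − 4 for some k ≥ 1.
Then P_{k+1} = 3P_k + 8 = 3·(-2·3^k − 4) + 8 = -6·3^k − 12 + 8 = -2·3^{k+1} − 4.
So the formula holds for k+1, and by induction P_m = -2·3^m − 4 for all m ≥ 1.

P_m = -2·3^m − 4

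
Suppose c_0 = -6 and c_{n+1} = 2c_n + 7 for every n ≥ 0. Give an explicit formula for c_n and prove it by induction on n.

Claim: c_n = 2^n − 7.

Base case: c_0 = -6, and 2^0 − 7 = 1 − 7 = -6.
Assume c_j = 2^j − 7 for some j ≥ 0.
Then c_{j+1} = 2c_j + 7 = 2·(2^j − 7) + 7 = 2^{j+1} − 14 + 7 = 2^{j+1} − 7.
Hence c_n = 2^n − 7 for every n ≥ 0, by induction.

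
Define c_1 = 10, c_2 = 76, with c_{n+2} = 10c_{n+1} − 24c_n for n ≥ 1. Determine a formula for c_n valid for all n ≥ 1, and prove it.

Claim: c_n = 3·6^n − 2·4^n.

Base cases: c_1 = 10 and 3·6^1 − 2·4^1 = 10; c_2 = 76 and 3·6^2 − 2·4^2 = 76.
Assume c_j = 3·6^j − 2·4^j for all 1 ≤ j ≤ m, where m ≥ 2.
Then c_{m+1} = 10c_m − 24c_{m−1} = 10·(3·6^m − 2·4^m) − 24·(3·6^{m−1} − 2·4^{m−1}) = 3·(10·6 − 24)6^{m−1} − 2·(10·4 − 24)4^{m−1} = 108·6^{m−1} − 32·4^{m−1} = 3·6^{m+1} − 2·4^{m+1}.
Hence c_n = 3·6^n − 2·4^n for every n ≥ 1, by strong induction.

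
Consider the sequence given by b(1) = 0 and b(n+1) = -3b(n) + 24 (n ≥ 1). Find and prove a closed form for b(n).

Claim: b(n) = 2·(-3)^n + 6.

Base case: b(1) = 0, and 2·(-3)^1 + 6 = -6 + 6 = 0.
Assume b(r) = 2·(-3)^r + 6 for some r ≥ 1.
Then b(r+1) = -3b(r) + 24 = -3·(2·(-3)^r + 6) + 24 = -6·(-3)^r − 18 + 24 = 2·(-3)^{r+1} + 6.
By induction, b(n) = 2·(-3)^n + 6 for all n ≥ 1.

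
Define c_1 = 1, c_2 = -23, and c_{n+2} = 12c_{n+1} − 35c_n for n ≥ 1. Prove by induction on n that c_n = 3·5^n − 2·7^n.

Base cases: c_1 = 1 and 3·5^1 − 2·7^1 = 1; c_2 = -23 and 3·5^2 − 2·7^2 = -23.
Assume c_j = 3·5^j − 2·7^j for all 1 ≤ j ≤ r, where r ≥ 2.
Then c_{r+1} = 12c_r − 35c_{r−1} = 12·(3·5^r − 2·7^r) − 35·(3·5^{r−1} − 2·7^{r−1}) = 3·(12·5 − 35)5^{r−1} − 2·(12·7 − 35)7^{r−1} = 75·5^{r−1} − 98·7^{r−1} = 3·5^{r+1} − 2·7^{r+1}.
So the formula holds for r+1, and by strong induction c_n = 3·5^n − 2·7^n for all n ≥ 1.

c_n = 3·5^n − 2·7^n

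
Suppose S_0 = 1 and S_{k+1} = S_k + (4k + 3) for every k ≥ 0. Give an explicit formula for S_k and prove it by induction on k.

Claim: S_k = 2k^2 + k + 1.

Base case: S_0 = 1, and 2·0^2 + 0 + 1 = 1.
Assume S_j = 2j^2 + j + 1.
Then S_{j+1} = S_j + (4j + 3) = (2j^2 + j + 1) + (4j + 3) = 2j^2 + 5j + 4,
and 2·(j+1)^2 + (j+1) + 1 = 2j^2 + 5j + 4.
This completes the inductive step, so S_k = 2k^2 + k + 1 for all k ≥ 0.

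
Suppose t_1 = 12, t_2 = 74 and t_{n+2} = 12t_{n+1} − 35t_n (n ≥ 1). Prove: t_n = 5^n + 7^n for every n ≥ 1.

Base cases: t_1 = 12 and 5^1 + 7^1 = 12; t_2 = 74 and 5^2 + 7^2 = 74.
Assume t_j = 5^j + 7^j for all 1 ≤ j ≤ k, where k ≥ 2.
Then t_{k+1} = 12t_k − 35t_{k−1} = 12·(5^k + 7^k) − 35·(5^{k−1} + 7^{k−1}) = (12·5 − 35)5^{k−1} + (12·7 − 35)7^{k−1} = 25·5^{k−1} + 49·7^{k−1} = 5^{k+1} + 7^{k+1}.
So the formula holds for k+1, and by strong induction t_n = 5^n + 7^n for all n ≥ 1.

t_n = 5^n + 7^n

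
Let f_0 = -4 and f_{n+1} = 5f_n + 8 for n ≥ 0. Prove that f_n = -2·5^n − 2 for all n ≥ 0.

Base case: f_0 = -4, and -2·5^0 − 2 = -2 − 2 = -4.
Assume f_j = -2·5^j − 2 for some j ≥ 0.
Then f_{j+1} = 5f_j + 8 = 5·(-2·5^j − 2) + 8 = -10·5^j − 10 + 8 = -2·5^{j+1} − 2.
By induction, f_n = -2·5^n − 2 for all n ≥ 0.

f_n = -2·5^n − 2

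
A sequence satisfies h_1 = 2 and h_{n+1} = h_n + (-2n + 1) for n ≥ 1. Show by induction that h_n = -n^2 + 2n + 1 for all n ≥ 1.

Base case: h_1 = 2, and -1^2 + 2·1 + 1 = 2.
Assume h_k = -k^2 + 2k + 1.
Then h_{k+1} = h_k + (-2k + 1) = (-k^2 + 2k + 1) + (-2k + 1) = -k^2 + 2,
and -(k+1)^2 + 2·(k+1) + 1 = -k^2 + 2.
This completes the inductive step, so h_n = -n^2 + 2n + 1 for all n ≥ 1.

h_n = -n^2 + 2n + 1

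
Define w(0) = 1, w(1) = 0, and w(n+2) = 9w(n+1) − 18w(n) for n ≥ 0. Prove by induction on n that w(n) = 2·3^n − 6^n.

Base cases: w(0) = 1 and 2·3^0 − 6^0 = 1; w(1) = 0 and 2·3^1 − 6^1 = 0.
Assume w(j) = 2·3^j − 6^j for all 0 ≤ j ≤ m, where m ≥ 1.
Then w(m+1) = 9w(m) − 18w(m−1) = 9·(2·3^m − 6^m) − 18·(2·3^{m−1} − 6^{m−1}) = 2·(9·3 − 18)3^{m−1} − (9·6 − 18)6^{m−1} = 18·3^{m−1} − 36·6^{m−1} = 2·3^{m+1} − 6^{m+1}.
This completes the inductive step, so w(n) = 2·3^n − 6^n for all n ≥ 0.

w(n) = 2·3^n − 6^n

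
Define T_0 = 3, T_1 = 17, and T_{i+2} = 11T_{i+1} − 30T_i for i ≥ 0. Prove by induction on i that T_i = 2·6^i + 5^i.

Base cases: T_0 = 3 and 2·6^0 + 5^0 = 3; T_1 = 17 and 2·6^1 + 5^1 = 17.
Assume T_j = 2·6^j + 5^j for all 0 ≤ j ≤ r, where r ≥ 1.
Then T_{r+1} = 11T_r − 30T_{r−1} = 11·(2·6^r + 5^r) − 30·(2·6^{r−1} + 5^{r−1}) = 2·(11·6 − 30)6^{r−1} + (11·5 − 30)5^{r−1} = 72·6^{r−1} + 25·5^{r−1} = 2·6^{r+1} + 5^{r+1}.
So the formula holds for r+1, and by strong induction T_i = 2·6^i + 5^i for all i ≥ 0.

T_i = 2·6^i + 5^i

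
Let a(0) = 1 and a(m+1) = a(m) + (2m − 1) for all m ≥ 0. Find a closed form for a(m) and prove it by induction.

Claim: a(m) = m^2 − 2m + 1.

Base case: a(0) = 1, and 0^2 − 2·0 + 1 = 1.
Assume a(j) = j^2 − 2j + 1.
Then a(j+1) = a(j) + (2j − 1) = (j^2 − 2j + 1) + (2j − 1) = j^2,
and (j+1)^2 − 2·(j+1) + 1 = j^2.
Hence a(m) = m^2 − 2m + 1 for every m ≥ 0, by induction.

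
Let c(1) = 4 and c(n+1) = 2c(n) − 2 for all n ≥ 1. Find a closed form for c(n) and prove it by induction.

Claim: c(n) = 2^n + 2.

Base case: c(1) = 4, and 2^1 + 2 = 2 + 2 = 4.
Assume c(r) = 2^r + 2 for some r ≥ 1.
Then c(r+1) = 2c(r) − 2 = 2·(2^r + 2) − 2 = 2^{r+1} + 4 − 2 = 2^{r+1} + 2.
By induction, c(n) = 2^n + 2 for all n ≥ 1.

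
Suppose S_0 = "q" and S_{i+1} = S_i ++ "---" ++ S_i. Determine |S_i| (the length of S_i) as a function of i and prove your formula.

Claim: |S_i| = 2^{i+2} − 3.

Base case: |S_0| = 1, and 2^{0+2} − 3 = 1.
Assume |S_j| = 2^{j+2} − 3.
Then |S_{j+1}| = |S_j| + 3 + |S_j| = 2|S_j| + 3 = 2(2^{j+2} − 3) + 3 = 2^{j+3} − 6 + 3 = 2^{j+3} − 3.
So the formula holds for j+1, and by induction |S_i| = 2^{i+2} − 3 for all i ≥ 0.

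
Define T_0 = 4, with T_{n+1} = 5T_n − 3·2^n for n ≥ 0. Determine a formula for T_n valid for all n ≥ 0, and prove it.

Claim: T_n = 3·5^n + 2^n.

Base case: T_0 = 4, and 3·5^0 + 2^0 = 3 + 1 = 4.
Assume T_m = 3·5^m + 2^m for some m ≥ 0.
Then T_{m+1} = 5T_m − 3·2^m = 5·(3·5^m + 2^m) − 3·2^m = 3·5^{m+1} + 5·2^m − 3·2^m = 3·5^{m+1} + 2·2^m = 3·5^{m+1} + 2^{m+1}.
This completes the inductive step, so T_n = 3·5^n + 2^n for all n ≥ 0.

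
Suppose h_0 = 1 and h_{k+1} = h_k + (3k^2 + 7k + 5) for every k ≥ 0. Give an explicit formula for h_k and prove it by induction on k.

Claim: h_k = k^3 + 2k^2 + 2k + 1.

Base case: h_0 = 1, and 0^3 + 2·0^2 + 2·0 + 1 = 1.
Assume h_j = j^3 + 2j^2 + 2j + 1.
Then h_{j+1} = h_j + (3j^2 + 7j + 5) = (j^3 + 2j^2 + 2j + 1) + (3j^2 + 7j + 5) = j^3 + 5j^2 + 9j + 6,
and (j+1)^3 + 2·(j+1)^2 + 2·(j+1) + 1 = j^3 + 5j^2 + 9j + 6.
By induction, h_k = k^3 + 2k^2 + 2k + 1 for all k ≥ 0.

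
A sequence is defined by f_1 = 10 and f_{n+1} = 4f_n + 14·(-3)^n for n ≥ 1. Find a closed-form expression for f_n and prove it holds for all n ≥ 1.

Claim: f_n = 4^n − 2·(-3)^n.

Base case: f_1 = 10, and 4^1 − 2·(-3)^1 = 4 + 6 = 10.
Assume f_j = 4^j − 2·(-3)^j for some j ≥ 1.
Then f_{j+1} = 4f_j + 14·(-3)^j = 4·(4^j − 2·(-3)^j) + 14·(-3)^j = 4^{j+1} − 8·(-3)^j + 14·(-3)^j = 4^{j+1} + 6·(-3)^j = 4^{j+1} − 2·(-3)^{j+1}.
This completes the inductive step, so f_n = 4^n − 2·(-3)^n for all n ≥ 1.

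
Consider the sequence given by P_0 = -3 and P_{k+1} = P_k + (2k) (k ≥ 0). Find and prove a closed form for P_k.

Claim: P_k = k^2 − k − 3.

Base case: P_0 = -3, and 0^2 − 0 − 3 = -3.
Assume P_r = r^2 − r − 3.
Then P_{r+1} = P_r + (2r) = (r^2 − r − 3) + (2r) = r^2 + r − 3,
and (r+1)^2 − (r+1) − 3 = r^2 + r − 3.
By induction, P_k = k^2 − k − 3 for all k ≥ 0.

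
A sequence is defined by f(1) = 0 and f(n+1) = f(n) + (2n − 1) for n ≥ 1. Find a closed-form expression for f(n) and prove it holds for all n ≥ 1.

Claim: f(n) = n^2 − 2n + 1.

Base case: f(1) = 0, and 1^2 − 2·1 + 1 = 0.
Assume f(k) = k^2 − 2k + 1.
Then f(k+1) = f(k) + (2k − 1) = (k^2 − 2k + 1) + (2k − 1) = k^2,
and (k+1)^2 − 2·(k+1) + 1 = k^2.
This completes the inductive step, so f(n) = n^2 − 2n + 1 for all n ≥ 1.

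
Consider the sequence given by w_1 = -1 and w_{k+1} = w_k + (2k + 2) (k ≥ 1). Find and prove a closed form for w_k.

Claim: w_k = k^2 + k − 3.

Base case: w_1 = -1, and 1^2 + 1 − 3 = -1.
Assume w_r = r^2 + r − 3.
Then w_{r+1} = w_r + (2r + 2) = (r^2 + r − 3) + (2r + 2) = r^2 + 3r − 1,
and (r+1)^2 + (r+1) − 3 = r^2 + 3r − 1.
By induction, w_k = k^2 + k − 3 for all k ≥ 1.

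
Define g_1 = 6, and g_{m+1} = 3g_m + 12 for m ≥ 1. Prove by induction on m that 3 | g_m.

Base case: g_1 = 6 = 3·2, so 3 | g_1.
Assume 3 | g_r, so g_r = 3t for some integer t.
Then g_{r+1} = 3g_r + 12 = 3·(3t) + 12 = 3(3t + 4), so 3 | g_{r+1}.
Hence 3 | g_m for every m ≥ 1, by induction.

3 | g_m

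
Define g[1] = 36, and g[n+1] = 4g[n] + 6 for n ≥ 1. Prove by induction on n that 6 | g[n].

Base case: g[1] = 36 = 6·6, so 6 | g[1].
Assume 6 | g[k], so g[k] = 6t for some integer t.
Then g[k+1] = 4g[k] + 6 = 4·(6t) + 6 = 6(4t + 1), so 6 | g[k+1].
By induction, 6 | g[n] for all n ≥ 1.

6 | g[n]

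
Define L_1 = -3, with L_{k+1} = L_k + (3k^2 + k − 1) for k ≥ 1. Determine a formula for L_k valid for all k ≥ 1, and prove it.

Claim: L_k = k^3 − k^2 − k − 2.

Base case: L_1 = -3, and 1^3 − 1^2 − 1 − 2 = -3.
Assume L_j = j^3 − j^2 − j − 2.
Then L_{j+1} = L_j + (3j^2 + j − 1) = (j^3 − j^2 − j − 2) + (3j^2 + j − 1) = j^3 + 2j^2 − 3,
and (j+1)^3 − (j+1)^2 − (j+1) − 2 = j^3 + 2j^2 − 3.
By induction, L_k = k^3 − k^2 − k − 2 for all k ≥ 1.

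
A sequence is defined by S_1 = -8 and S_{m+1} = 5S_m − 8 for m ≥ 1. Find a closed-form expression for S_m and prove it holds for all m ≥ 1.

Claim: S_m = -2·5^m + 2.

Base case: S_1 = -8, and -2·5^1 + 2 = -10 + 2 = -8.
Assume S_j = -2·5^j + 2 for some j ≥ 1.
Then S_{j+1} = 5S_j − 8 = 5·(-2·5^j + 2) − 8 = -10·5^j + 10 − 8 = -2·5^{j+1} + 2.
By induction, S_m = -2·5^m + 2 for all m ≥ 1.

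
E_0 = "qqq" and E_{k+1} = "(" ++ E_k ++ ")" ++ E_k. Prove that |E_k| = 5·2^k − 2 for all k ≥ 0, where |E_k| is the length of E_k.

Base case: |E_0| = 3, and 5·2^0 − 2 = 3.
Assume |E_m| = 5·2^m − 2.
Then |E_{m+1}| = 1 + |E_m| + 1 + |E_m| = 2|E_m| + 2 = 2(5·2^m − 2) + 2 = 5·2^{m+1} − 4 + 2 = 5·2^{m+1} − 2.
By induction, |E_k| = 5·2^k − 2 for all k ≥ 0.

|E_k| = 5·2^k − 2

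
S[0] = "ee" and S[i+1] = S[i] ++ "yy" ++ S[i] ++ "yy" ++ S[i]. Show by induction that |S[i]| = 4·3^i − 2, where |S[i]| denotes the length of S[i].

Base case: |S[0]| = 2, and 4·3^0 − 2 = 2.
Assume |S[j]| = 4·3^j − 2.
Then |S[j+1]| = 3|S[j]| + 4 = 3(4·3^j − 2) + 4 = 4·3^{j+1} − 6 + 4 = 4·3^{j+1} − 2.
By induction, |S[i]| = 4·3^i − 2 for all i ≥ 0.

|S[i]| = 4·3^i − 2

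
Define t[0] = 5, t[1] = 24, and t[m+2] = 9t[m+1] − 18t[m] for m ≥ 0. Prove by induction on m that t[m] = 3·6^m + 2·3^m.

Base cases: t[0] = 5 and 3·6^0 + 2·3^0 = 5; t[1] = 24 and 3·6^1 + 2·3^1 = 24.
Assume t[j] = 3·6^j + 2·3^j for all 0 ≤ j ≤ k, where k ≥ 1.
Then t[k+1] = 9t[k] − 18t[k−1] = 9·(3·6^k + 2·3^k) − 18·(3·6^{k−1} + 2·3^{k−1}) = 3·(9·6 − 18)6^{k−1} + 2·(9·3 − 18)3^{k−1} = 108·6^{k−1} + 18·3^{k−1} = 3·6^{k+1} + 2·3^{k+1}.
By strong induction, t[m] = 3·6^m + 2·3^m for all m ≥ 0.

t[m] = 3·6^m + 2·3^m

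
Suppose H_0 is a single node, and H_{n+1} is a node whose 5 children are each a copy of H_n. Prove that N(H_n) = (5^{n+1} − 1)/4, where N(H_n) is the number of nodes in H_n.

Base case: N(H_0) = 1, and (5^{0+1} − 1)/4 = 1.
Assume N(H_k) = (5^{k+1} − 1)/4.
Then N(H_{k+1}) = 1 + 5N(H_k) = 1 + 5·(5^{k+1} − 1)/4 = 1 + (5^{k+2} − 5)/4 = (4 + 5^{k+2} − 5)/4 = (5^{k+2} − 1)/4.
Hence N(H_n) = (5^{n+1} − 1)/4 for every n ≥ 0, by induction.

N(H_n) = (5^{n+1} − 1)/4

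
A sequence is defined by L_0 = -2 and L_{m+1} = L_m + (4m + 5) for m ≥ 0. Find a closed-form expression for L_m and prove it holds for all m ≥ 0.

Claim: L_m = 2m^2 + 3m − 2.

Base case: L_0 = -2, and 2·0^2 + 3·0 − 2 = -2.
Assume L_r = 2r^2 + 3r − 2.
Then L_{r+1} = L_r + (4r + 5) = (2r^2 + 3r − 2) + (4r + 5) = 2r^2 + 7r + 3,
and 2·(r+1)^2 + 3·(r+1) − 2 = 2r^2 + 7r + 3.
This completes the inductive step, so L_m = 2m^2 + 3m − 2 for all m ≥ 0.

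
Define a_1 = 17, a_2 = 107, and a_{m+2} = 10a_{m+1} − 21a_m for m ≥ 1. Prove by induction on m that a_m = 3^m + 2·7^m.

Base cases: a_1 = 17 and 3^1 + 2·7^1 = 17; a_2 = 107 and 3^2 + 2·7^2 = 107.
Assume a_i = 3^i + 2·7^i for all 1 ≤ i ≤ j, where j ≥ 2.
Then a_{j+1} = 10a_j − 21a_{j−1} = 10·(3^j + 2·7^j) − 21·(3^{j−1} + 2·7^{j−1}) = (10·3 − 21)3^{j−1} + 2·(10·7 − 21)7^{j−1} = 9·3^{j−1} + 98·7^{j−1} = 3^{j+1} + 2·7^{j+1}.
Hence a_m = 3^m + 2·7^m for every m ≥ 1, by strong induction.

a_m = 3^m + 2·7^m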